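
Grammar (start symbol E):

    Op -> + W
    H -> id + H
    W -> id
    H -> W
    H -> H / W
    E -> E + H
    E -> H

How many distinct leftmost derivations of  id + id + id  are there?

Parse trees for id + id + id:
  [E [E [H [W id]]] + [H id + [H [W id]]]]
  [E [E [E [H [W id]]] + [H [W id]]] + [H [W id]]]
  [E [E [H id + [H [W id]]]] + [H [W id]]]
  [E [H id + [H id + [H [W id]]]]]

4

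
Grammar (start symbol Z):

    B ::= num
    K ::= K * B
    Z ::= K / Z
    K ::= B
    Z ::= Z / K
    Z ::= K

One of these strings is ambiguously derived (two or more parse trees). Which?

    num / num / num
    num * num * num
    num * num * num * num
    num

num / num / num: 4 trees
num * num * num: 1 tree
num * num * num * num: 1 tree
num: 1 tree

num / num / num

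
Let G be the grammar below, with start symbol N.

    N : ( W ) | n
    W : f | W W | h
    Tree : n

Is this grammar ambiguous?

Ambiguous

Witness: ( f f f )

Derivation 1: N ⇒ ( W ) ⇒ ( W W ) ⇒ ( f W ) ⇒ ( f W W ) ⇒ ( f f W ) ⇒ ( f f f )
Derivation 2: N ⇒ ( W ) ⇒ ( W W ) ⇒ ( W W W ) ⇒ ( f W W ) ⇒ ( f f W ) ⇒ ( f f f )

Two distinct leftmost derivations for the same string.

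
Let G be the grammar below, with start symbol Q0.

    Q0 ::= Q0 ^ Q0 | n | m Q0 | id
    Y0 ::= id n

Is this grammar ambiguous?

Witness: m id ^ id

Derivation 1: Q0 ⇒ Q0 ^ Q0 ⇒ m Q0 ^ Q0 ⇒ m id ^ Q0 ⇒ m id ^ id
Derivation 2: Q0 ⇒ m Q0 ⇒ m Q0 ^ Q0 ⇒ m id ^ Q0 ⇒ m id ^ id

Two distinct leftmost derivations for the same string.

Ambiguous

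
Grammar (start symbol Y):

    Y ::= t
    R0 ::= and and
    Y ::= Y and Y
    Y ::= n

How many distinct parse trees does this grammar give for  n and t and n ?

Parse trees for n and t and n:
  [Y [Y n] and [Y [Y t] and [Y n]]]
  [Y [Y [Y n] and [Y t]] and [Y n]]

2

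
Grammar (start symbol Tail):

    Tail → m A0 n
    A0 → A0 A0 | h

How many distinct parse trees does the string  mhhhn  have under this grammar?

2

Parse trees for mhhhn:
  [Tail m [A0 [A0 h] [A0 [A0 h] [A0 h]]] n]
  [Tail m [A0 [A0 [A0 h] [A0 h]] [A0 h]] n]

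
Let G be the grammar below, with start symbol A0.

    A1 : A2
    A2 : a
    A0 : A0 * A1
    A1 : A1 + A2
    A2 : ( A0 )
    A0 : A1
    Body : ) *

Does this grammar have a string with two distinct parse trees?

Only A0, A1, A2 are reachable from A0; ignoring the rest: This is a standard precedence ladder (A0 over A1 over A2), with each level left-recursive on its own operator ('*' at A0, '+' at A1). That structure is LR(1), hence unambiguous.

Unambiguous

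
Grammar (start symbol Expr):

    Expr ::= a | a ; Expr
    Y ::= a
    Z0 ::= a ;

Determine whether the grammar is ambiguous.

Unambiguous

Only Expr is reachable from Expr; ignoring the rest: The reachable grammar is A → atom sep A | atom. Each atom is followed by either the separator (recurse) or end-of-string (stop) — no choice point.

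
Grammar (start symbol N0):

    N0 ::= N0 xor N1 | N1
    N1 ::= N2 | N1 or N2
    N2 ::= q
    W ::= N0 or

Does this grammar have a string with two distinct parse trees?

Unambiguous

Only N0, N1, N2 are reachable from N0; ignoring the rest: N0 → N0 xor N1 | N1  ;  N1 → N1 or N2 | N2  — a left-associative chain with N2 at the bottom. Each string factors uniquely by precedence.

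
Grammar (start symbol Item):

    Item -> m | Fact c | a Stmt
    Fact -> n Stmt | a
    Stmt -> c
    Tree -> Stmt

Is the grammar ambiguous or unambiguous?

Witness: a c

Derivation 1: Item ⇒ Fact c ⇒ a c
Derivation 2: Item ⇒ a Stmt ⇒ a c

Two distinct leftmost derivations for the same string.

Ambiguous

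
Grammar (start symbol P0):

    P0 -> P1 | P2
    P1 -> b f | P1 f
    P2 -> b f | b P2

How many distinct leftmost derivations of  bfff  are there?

Parse trees for bfff:
  [P0 [P1 [P1 [P1 b f] f] f]]

1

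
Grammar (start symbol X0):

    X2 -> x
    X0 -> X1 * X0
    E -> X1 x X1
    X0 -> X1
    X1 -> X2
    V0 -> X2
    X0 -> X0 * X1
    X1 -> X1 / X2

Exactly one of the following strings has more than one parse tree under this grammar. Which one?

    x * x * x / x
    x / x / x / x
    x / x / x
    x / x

x * x * x / x: 4 trees
x / x / x / x: 1 tree
x / x / x: 1 tree
x / x: 1 tree

x * x * x / x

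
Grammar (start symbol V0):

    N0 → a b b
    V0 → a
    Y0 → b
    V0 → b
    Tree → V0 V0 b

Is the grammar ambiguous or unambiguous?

(N0, Tree, Y0 are unreachable from V0, so their rules don't affect L(V0).) The reachable rules are right-linear with at most one rule per (nonterminal, next-terminal) pair. Each input token forces the next rule, so parsing is deterministic.

Unambiguous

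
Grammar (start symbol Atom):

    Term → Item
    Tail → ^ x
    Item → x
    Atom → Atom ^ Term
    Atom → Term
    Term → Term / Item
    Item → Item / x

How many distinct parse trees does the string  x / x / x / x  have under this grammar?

Parse trees for x / x / x / x:
  [Atom [Term [Item [Item [Item [Item x] / x] / x] / x]]]
  [Atom [Term [Term [Item x]] / [Item [Item [Item x] / x] / x]]]
  [Atom [Term [Term [Item [Item x] / x]] / [Item [Item x] / x]]]
  [Atom [Term [Term [Term [Item x]] / [Item x]] / [Item [Item x] / x]]]
  [Atom [Term [Term [Item [Item [Item x] / x] / x]] / [Item x]]]
  [Atom [Term [Term [Term [Item x]] / [Item [Item x] / x]] / [Item x]]]
  [Atom [Term [Term [Term [Item [Item x] / x]] / [Item x]] / [Item x]]]
  [Atom [Term [Term [Term [Term [Item x]] / [Item x]] / [Item x]] / [Item x]]]

8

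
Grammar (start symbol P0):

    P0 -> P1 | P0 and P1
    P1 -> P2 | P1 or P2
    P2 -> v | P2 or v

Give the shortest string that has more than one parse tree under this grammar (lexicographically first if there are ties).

length 1: no string has ≥2 trees
length 3: v or v has 2 parse trees

Two derivations of v or v:
  P0 ⇒ P1 ⇒ P2 ⇒ P2 or v ⇒ v or v
  P0 ⇒ P1 ⇒ P1 or P2 ⇒ P2 or P2 ⇒ v or P2 ⇒ v or v

v or v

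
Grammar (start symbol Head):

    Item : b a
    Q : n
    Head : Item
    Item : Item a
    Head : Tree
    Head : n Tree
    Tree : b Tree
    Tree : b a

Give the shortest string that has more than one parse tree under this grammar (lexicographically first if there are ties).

length 2: b a has 2 parse trees

Two derivations of b a:
  Head ⇒ Item ⇒ b a
  Head ⇒ Tree ⇒ b a

b a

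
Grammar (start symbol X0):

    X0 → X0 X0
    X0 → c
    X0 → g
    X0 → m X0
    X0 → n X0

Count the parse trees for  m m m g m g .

4

Parse trees for m m m g m g:
  [X0 [X0 m [X0 m [X0 m [X0 g]]]] [X0 m [X0 g]]]
  [X0 m [X0 [X0 m [X0 m [X0 g]]] [X0 m [X0 g]]]]
  [X0 m [X0 m [X0 [X0 m [X0 g]] [X0 m [X0 g]]]]]
  [X0 m [X0 m [X0 m [X0 [X0 g] [X0 m [X0 g]]]]]]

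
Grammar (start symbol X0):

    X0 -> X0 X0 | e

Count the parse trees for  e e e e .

Parse trees for e e e e:
  [X0 [X0 e] [X0 [X0 e] [X0 [X0 e] [X0 e]]]]
  [X0 [X0 e] [X0 [X0 [X0 e] [X0 e]] [X0 e]]]
  [X0 [X0 [X0 e] [X0 e]] [X0 [X0 e] [X0 e]]]
  [X0 [X0 [X0 e] [X0 [X0 e] [X0 e]]] [X0 e]]
  [X0 [X0 [X0 [X0 e] [X0 e]] [X0 e]] [X0 e]]

5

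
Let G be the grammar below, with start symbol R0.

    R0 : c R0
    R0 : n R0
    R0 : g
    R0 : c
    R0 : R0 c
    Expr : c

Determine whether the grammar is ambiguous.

Witness: c c

Derivation 1: R0 ⇒ c R0 ⇒ c c
Derivation 2: R0 ⇒ R0 c ⇒ c c

Two distinct leftmost derivations for the same string.

Ambiguous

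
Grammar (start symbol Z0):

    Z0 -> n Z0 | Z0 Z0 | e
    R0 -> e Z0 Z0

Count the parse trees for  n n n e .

1

Parse trees for n n n e:
  [Z0 n [Z0 n [Z0 n [Z0 e]]]]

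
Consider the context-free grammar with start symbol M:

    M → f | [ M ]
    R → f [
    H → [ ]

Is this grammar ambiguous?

Only M is reachable from M; ignoring the rest: Each string is a nest of matched brackets around a single atom. An opening bracket forces the recursive rule; an atom forces the base rule.

Unambiguous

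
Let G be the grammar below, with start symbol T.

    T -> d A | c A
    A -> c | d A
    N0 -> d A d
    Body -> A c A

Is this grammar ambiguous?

Unambiguous

(N0, Body are unreachable from T, so their rules don't affect L(T).) Restricted to the reachable nonterminals, every rule has the form A → t or A → t B, and no two rules for the same A share a first terminal. The grammar encodes a DFA — one run per string.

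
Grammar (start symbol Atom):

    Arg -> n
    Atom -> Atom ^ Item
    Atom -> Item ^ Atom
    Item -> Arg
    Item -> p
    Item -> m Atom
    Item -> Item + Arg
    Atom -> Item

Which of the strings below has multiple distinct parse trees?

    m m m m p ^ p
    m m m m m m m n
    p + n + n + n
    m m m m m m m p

m m m m p ^ p

m m m m p ^ p: 10 trees
m m m m m m m n: 1 tree
p + n + n + n: 1 tree
m m m m m m m p: 1 tree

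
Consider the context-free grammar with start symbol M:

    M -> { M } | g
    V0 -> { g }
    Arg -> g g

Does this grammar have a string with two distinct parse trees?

Unambiguous

Only M is reachable from M; ignoring the rest: L(M) is { openⁿ atom closeⁿ : n ≥ 0 }. The bracket depth fixes n, and the derivation is forced at every step.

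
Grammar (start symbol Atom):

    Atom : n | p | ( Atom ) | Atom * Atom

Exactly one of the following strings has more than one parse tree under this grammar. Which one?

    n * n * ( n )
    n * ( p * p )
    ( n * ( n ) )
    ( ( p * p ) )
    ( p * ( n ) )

n * n * ( n ): 2 trees
n * ( p * p ): 1 tree
( n * ( n ) ): 1 tree
( ( p * p ) ): 1 tree
( p * ( n ) ): 1 tree

n * n * ( n )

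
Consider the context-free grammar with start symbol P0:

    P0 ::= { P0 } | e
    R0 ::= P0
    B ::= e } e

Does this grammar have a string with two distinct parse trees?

(R0, B are unreachable from P0, so their rules don't affect L(P0).) L(P0) is { openⁿ atom closeⁿ : n ≥ 0 }. The bracket depth fixes n, and the derivation is forced at every step.

Unambiguous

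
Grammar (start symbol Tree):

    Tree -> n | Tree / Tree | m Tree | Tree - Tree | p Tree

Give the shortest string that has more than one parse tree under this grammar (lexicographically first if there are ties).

length 1: no string has ≥2 trees
length 2: no string has ≥2 trees
length 3: no string has ≥2 trees
length 4: m n - n has 2 parse trees

Two derivations of m n - n:
  Tree ⇒ m Tree ⇒ m Tree - Tree ⇒ m n - Tree ⇒ m n - n
  Tree ⇒ Tree - Tree ⇒ m Tree - Tree ⇒ m n - Tree ⇒ m n - n

m n - n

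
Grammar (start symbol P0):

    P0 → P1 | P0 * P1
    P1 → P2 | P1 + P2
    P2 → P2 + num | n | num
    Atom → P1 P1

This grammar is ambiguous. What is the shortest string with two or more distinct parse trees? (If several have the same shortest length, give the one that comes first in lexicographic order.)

length 1: no string has ≥2 trees
length 3: n + num has 2 parse trees

Two derivations of n + num:
  P0 ⇒ P1 ⇒ P2 ⇒ P2 + num ⇒ n + num
  P0 ⇒ P1 ⇒ P1 + P2 ⇒ P2 + P2 ⇒ n + P2 ⇒ n + num

n + num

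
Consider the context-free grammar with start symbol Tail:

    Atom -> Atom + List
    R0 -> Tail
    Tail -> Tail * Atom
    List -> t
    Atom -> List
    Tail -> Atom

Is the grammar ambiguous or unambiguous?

Unambiguous

Only Tail, Atom, List are reachable from Tail; ignoring the rest: The grammar is stratified — Tail handles '*' (left-recursive), Atom handles '+', List atoms. Each operator has a fixed associativity and precedence level, so every string has one parse.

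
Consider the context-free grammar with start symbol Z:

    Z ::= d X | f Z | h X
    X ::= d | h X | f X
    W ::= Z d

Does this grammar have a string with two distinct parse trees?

Unambiguous

(W is unreachable from Z, so its rules don't affect L(Z).) Restricted to the reachable nonterminals, every rule has the form A → t or A → t B, and no two rules for the same A share a first terminal. The grammar encodes a DFA — one run per string.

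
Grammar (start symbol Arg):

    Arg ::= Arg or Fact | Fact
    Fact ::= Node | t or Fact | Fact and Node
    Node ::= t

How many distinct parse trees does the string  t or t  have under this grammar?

Parse trees for t or t:
  [Arg [Arg [Fact [Node t]]] or [Fact [Node t]]]
  [Arg [Fact t or [Fact [Node t]]]]

2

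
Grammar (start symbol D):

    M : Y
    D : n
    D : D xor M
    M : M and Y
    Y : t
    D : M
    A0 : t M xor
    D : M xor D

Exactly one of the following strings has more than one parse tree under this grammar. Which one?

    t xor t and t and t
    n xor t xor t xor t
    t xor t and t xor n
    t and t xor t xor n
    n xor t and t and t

t xor t and t and t

t xor t and t and t: 2 trees
n xor t xor t xor t: 1 tree
t xor t and t xor n: 1 tree
t and t xor t xor n: 1 tree
n xor t and t and t: 1 tree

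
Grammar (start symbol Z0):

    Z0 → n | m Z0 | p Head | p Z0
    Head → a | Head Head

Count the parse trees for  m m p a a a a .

5

Parse trees for m m p a a a a:
  [Z0 m [Z0 m [Z0 p [Head [Head a] [Head [Head a] [Head [Head a] [Head a]]]]]]]
  [Z0 m [Z0 m [Z0 p [Head [Head a] [Head [Head [Head a] [Head a]] [Head a]]]]]]
  [Z0 m [Z0 m [Z0 p [Head [Head [Head a] [Head a]] [Head [Head a] [Head a]]]]]]
  [Z0 m [Z0 m [Z0 p [Head [Head [Head a] [Head [Head a] [Head a]]] [Head a]]]]]
  [Z0 m [Z0 m [Z0 p [Head [Head [Head [Head a] [Head a]] [Head a]] [Head a]]]]]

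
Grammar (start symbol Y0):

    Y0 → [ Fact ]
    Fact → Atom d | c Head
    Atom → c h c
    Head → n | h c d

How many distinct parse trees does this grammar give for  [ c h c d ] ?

Parse trees for [ c h c d ]:
  [Y0 [ [Fact [Atom c h c] d] ]]
  [Y0 [ [Fact c [Head h c d]] ]]

2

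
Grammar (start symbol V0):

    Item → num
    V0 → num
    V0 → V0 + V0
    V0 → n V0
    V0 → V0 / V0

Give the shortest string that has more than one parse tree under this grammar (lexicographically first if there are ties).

length 1: no string has ≥2 trees
length 2: no string has ≥2 trees
length 3: no string has ≥2 trees
length 4: n num + num has 2 parse trees

Two derivations of n num + num:
  V0 ⇒ V0 + V0 ⇒ n V0 + V0 ⇒ n num + V0 ⇒ n num + num
  V0 ⇒ n V0 ⇒ n V0 + V0 ⇒ n num + V0 ⇒ n num + num

n num + num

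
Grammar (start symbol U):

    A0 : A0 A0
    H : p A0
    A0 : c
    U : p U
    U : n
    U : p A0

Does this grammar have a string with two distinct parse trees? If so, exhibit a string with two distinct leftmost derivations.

Ambiguous

Witness: p c c c

Derivation 1: U ⇒ p A0 ⇒ p A0 A0 ⇒ p A0 A0 A0 ⇒ p c A0 A0 ⇒ p c c A0 ⇒ p c c c
Derivation 2: U ⇒ p A0 ⇒ p A0 A0 ⇒ p c A0 ⇒ p c A0 A0 ⇒ p c c A0 ⇒ p c c c

Two distinct leftmost derivations for the same string.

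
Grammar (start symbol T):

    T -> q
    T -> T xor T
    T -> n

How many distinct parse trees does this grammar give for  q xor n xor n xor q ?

5

Parse trees for q xor n xor n xor q:
  [T [T q] xor [T [T n] xor [T [T n] xor [T q]]]]
  [T [T q] xor [T [T [T n] xor [T n]] xor [T q]]]
  [T [T [T q] xor [T n]] xor [T [T n] xor [T q]]]
  [T [T [T q] xor [T [T n] xor [T n]]] xor [T q]]
  [T [T [T [T q] xor [T n]] xor [T n]] xor [T q]]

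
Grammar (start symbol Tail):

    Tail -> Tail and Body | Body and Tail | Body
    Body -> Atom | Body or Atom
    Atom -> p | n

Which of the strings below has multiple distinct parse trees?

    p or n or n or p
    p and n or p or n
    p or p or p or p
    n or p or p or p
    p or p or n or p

p and n or p or n

p or n or n or p: 1 tree
p and n or p or n: 2 trees
p or p or p or p: 1 tree
n or p or p or p: 1 tree
p or p or n or p: 1 tree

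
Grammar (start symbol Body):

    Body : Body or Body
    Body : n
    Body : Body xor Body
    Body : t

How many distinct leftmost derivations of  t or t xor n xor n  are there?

5

Parse trees for t or t xor n xor n:
  [Body [Body t] or [Body [Body t] xor [Body [Body n] xor [Body n]]]]
  [Body [Body t] or [Body [Body [Body t] xor [Body n]] xor [Body n]]]
  [Body [Body [Body t] or [Body t]] xor [Body [Body n] xor [Body n]]]
  [Body [Body [Body t] or [Body [Body t] xor [Body n]]] xor [Body n]]
  [Body [Body [Body [Body t] or [Body t]] xor [Body n]] xor [Body n]]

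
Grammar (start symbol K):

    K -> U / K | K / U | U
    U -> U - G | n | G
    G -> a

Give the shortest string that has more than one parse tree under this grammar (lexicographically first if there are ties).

a / a

length 1: no string has ≥2 trees
length 3: a / a has 2 parse trees

Two derivations of a / a:
  K ⇒ U / K ⇒ G / K ⇒ a / K ⇒ a / U ⇒ a / G ⇒ a / a
  K ⇒ K / U ⇒ U / U ⇒ G / U ⇒ a / U ⇒ a / G ⇒ a / a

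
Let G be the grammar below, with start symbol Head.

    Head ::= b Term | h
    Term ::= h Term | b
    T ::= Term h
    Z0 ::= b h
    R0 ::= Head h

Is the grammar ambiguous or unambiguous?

Unambiguous

Only Head, Term are reachable from Head; ignoring the rest: Each reachable nonterminal has at most one production per leading terminal, and all productions are right-linear; the derivation is determined token-by-token.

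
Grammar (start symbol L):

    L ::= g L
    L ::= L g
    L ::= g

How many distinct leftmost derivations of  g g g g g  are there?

Parse trees for g g g g g (showing first 6 of 16):
  [L g [L g [L g [L g [L g]]]]]
  [L g [L g [L g [L [L g] g]]]]
  [L g [L g [L [L g [L g]] g]]]
  [L g [L g [L [L [L g] g] g]]]
  [L g [L [L g [L g [L g]]] g]]
  [L g [L [L g [L [L g] g]] g]]

16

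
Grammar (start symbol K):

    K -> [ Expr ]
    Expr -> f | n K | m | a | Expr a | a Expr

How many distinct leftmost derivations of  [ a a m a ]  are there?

3

Parse trees for [ a a m a ]:
  [K [ [Expr [Expr a [Expr a [Expr m]]] a] ]]
  [K [ [Expr a [Expr [Expr a [Expr m]] a]] ]]
  [K [ [Expr a [Expr a [Expr [Expr m] a]]] ]]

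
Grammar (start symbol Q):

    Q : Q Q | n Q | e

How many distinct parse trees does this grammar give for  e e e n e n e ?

19

Parse trees for e e e n e n e (showing first 6 of 19):
  [Q [Q e] [Q [Q e] [Q [Q e] [Q [Q n [Q e]] [Q n [Q e]]]]]]
  [Q [Q e] [Q [Q e] [Q [Q e] [Q n [Q [Q e] [Q n [Q e]]]]]]]
  [Q [Q e] [Q [Q e] [Q [Q [Q e] [Q n [Q e]]] [Q n [Q e]]]]]
  [Q [Q e] [Q [Q [Q e] [Q e]] [Q [Q n [Q e]] [Q n [Q e]]]]]
  [Q [Q e] [Q [Q [Q e] [Q e]] [Q n [Q [Q e] [Q n [Q e]]]]]]
  [Q [Q e] [Q [Q [Q e] [Q [Q e] [Q n [Q e]]]] [Q n [Q e]]]]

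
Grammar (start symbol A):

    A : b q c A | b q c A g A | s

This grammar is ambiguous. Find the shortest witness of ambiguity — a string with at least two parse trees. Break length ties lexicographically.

length 1: no string has ≥2 trees
length 4: no string has ≥2 trees
length 6: no string has ≥2 trees
length 7: no string has ≥2 trees
length 9: b q c b q c s g s has 2 parse trees

Two derivations of b q c b q c s g s:
  A ⇒ b q c A ⇒ b q c b q c A g A ⇒ b q c b q c s g A ⇒ b q c b q c s g s
  A ⇒ b q c A g A ⇒ b q c b q c A g A ⇒ b q c b q c s g A ⇒ b q c b q c s g s

b q c b q c s g s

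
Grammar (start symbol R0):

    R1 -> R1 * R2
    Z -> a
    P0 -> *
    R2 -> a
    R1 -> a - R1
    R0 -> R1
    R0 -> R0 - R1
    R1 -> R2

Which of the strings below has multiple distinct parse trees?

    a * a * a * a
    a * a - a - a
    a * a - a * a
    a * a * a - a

a * a * a * a: 1 tree
a * a - a - a: 2 trees
a * a - a * a: 1 tree
a * a * a - a: 1 tree

a * a - a - a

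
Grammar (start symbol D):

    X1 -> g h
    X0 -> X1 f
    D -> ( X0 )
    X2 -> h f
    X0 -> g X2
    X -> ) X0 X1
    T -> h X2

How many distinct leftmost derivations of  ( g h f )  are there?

Parse trees for ( g h f ):
  [D ( [X0 [X1 g h] f] )]
  [D ( [X0 g [X2 h f]] )]

2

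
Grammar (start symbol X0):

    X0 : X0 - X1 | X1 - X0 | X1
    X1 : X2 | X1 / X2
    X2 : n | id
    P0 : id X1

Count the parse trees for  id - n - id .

4

Parse trees for id - n - id:
  [X0 [X0 [X0 [X1 [X2 id]]] - [X1 [X2 n]]] - [X1 [X2 id]]]
  [X0 [X0 [X1 [X2 id]] - [X0 [X1 [X2 n]]]] - [X1 [X2 id]]]
  [X0 [X1 [X2 id]] - [X0 [X0 [X1 [X2 n]]] - [X1 [X2 id]]]]
  [X0 [X1 [X2 id]] - [X0 [X1 [X2 n]] - [X0 [X1 [X2 id]]]]]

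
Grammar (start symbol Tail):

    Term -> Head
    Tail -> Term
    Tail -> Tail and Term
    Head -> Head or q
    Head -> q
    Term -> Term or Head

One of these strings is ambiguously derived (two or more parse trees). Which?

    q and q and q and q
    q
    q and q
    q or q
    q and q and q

q or q

q and q and q and q: 1 tree
q: 1 tree
q and q: 1 tree
q or q: 2 trees
q and q and q: 1 tree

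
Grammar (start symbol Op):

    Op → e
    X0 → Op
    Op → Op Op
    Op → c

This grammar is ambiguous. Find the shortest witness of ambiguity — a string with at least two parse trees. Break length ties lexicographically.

length 1: no string has ≥2 trees
length 2: no string has ≥2 trees
length 3: c c c has 2 parse trees

Two derivations of c c c:
  Op ⇒ Op Op ⇒ Op Op Op ⇒ c Op Op ⇒ c c Op ⇒ c c c
  Op ⇒ Op Op ⇒ c Op ⇒ c Op Op ⇒ c c Op ⇒ c c c

c c c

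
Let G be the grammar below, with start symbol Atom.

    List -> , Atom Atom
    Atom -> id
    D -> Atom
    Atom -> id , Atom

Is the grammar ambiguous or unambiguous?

(List, D are unreachable from Atom, so their rules don't affect L(Atom).) Right-recursive list with a separator: after each atom, whether the separator follows determines the rule. One parse per string.

Unambiguous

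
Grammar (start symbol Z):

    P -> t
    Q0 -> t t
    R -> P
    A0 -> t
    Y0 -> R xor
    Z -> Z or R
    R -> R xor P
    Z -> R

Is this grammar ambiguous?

Only Z, R, P are reachable from Z; ignoring the rest: Z → Z or R | R  ;  R → R xor P | P  — a left-associative chain with P at the bottom. Each string factors uniquely by precedence.

Unambiguous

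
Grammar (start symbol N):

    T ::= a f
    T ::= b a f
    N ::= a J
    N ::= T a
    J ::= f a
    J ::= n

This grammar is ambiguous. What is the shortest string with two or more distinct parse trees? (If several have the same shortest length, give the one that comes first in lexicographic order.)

a f a

length 2: no string has ≥2 trees
length 3: a f a has 2 parse trees

Two derivations of a f a:
  N ⇒ a J ⇒ a f a
  N ⇒ T a ⇒ a f a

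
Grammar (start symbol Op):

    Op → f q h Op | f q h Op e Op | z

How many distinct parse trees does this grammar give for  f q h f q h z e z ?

2

Parse trees for f q h f q h z e z:
  [Op f q h [Op f q h [Op z] e [Op z]]]
  [Op f q h [Op f q h [Op z]] e [Op z]]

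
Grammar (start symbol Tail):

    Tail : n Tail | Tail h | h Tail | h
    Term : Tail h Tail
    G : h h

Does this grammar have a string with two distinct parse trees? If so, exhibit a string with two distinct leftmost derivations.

Witness: h h

Derivation 1: Tail ⇒ Tail h ⇒ h h
Derivation 2: Tail ⇒ h Tail ⇒ h h

Two distinct leftmost derivations for the same string.

Ambiguous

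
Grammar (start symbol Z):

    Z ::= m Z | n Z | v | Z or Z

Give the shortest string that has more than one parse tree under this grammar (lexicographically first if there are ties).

length 1: no string has ≥2 trees
length 2: no string has ≥2 trees
length 3: no string has ≥2 trees
length 4: m v or v has 2 parse trees

Two derivations of m v or v:
  Z ⇒ m Z ⇒ m Z or Z ⇒ m v or Z ⇒ m v or v
  Z ⇒ Z or Z ⇒ m Z or Z ⇒ m v or Z ⇒ m v or v

m v or v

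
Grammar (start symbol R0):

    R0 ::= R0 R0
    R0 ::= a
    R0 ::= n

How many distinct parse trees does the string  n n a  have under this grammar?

Parse trees for n n a:
  [R0 [R0 n] [R0 [R0 n] [R0 a]]]
  [R0 [R0 [R0 n] [R0 n]] [R0 a]]

2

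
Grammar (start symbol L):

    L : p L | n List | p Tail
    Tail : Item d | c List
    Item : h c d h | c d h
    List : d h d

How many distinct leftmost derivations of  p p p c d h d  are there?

2

Parse trees for p p p c d h d:
  [L p [L p [L p [Tail [Item c d h] d]]]]
  [L p [L p [L p [Tail c [List d h d]]]]]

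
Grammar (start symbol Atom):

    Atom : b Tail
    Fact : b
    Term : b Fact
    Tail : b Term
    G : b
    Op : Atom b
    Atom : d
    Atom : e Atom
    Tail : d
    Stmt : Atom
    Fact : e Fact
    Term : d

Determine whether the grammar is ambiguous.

Unambiguous

Only Atom, Tail, Term, Fact are reachable from Atom; ignoring the rest: Restricted to the reachable nonterminals, every rule has the form A → t or A → t B, and no two rules for the same A share a first terminal. The grammar encodes a DFA — one run per string.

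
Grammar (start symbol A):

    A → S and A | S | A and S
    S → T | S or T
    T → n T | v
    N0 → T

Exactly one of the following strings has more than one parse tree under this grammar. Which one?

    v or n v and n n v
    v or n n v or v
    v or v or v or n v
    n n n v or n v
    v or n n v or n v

v or n v and n n v: 2 trees
v or n n v or v: 1 tree
v or v or v or n v: 1 tree
n n n v or n v: 1 tree
v or n n v or n v: 1 tree

v or n v and n n v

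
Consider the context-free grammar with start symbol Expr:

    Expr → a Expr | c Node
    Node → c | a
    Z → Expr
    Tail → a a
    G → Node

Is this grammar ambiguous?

Unambiguous

Only Expr, Node are reachable from Expr; ignoring the rest: Each reachable nonterminal has at most one production per leading terminal, and all productions are right-linear; the derivation is determined token-by-token.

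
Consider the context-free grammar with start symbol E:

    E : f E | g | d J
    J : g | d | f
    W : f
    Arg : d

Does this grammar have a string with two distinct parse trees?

Only E, J are reachable from E; ignoring the rest: The reachable rules are right-linear with at most one rule per (nonterminal, next-terminal) pair. Each input token forces the next rule, so parsing is deterministic.

Unambiguous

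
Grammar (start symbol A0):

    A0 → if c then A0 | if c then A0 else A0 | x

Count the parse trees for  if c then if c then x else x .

2

Parse trees for if c then if c then x else x:
  [A0 if c then [A0 if c then [A0 x] else [A0 x]]]
  [A0 if c then [A0 if c then [A0 x]] else [A0 x]]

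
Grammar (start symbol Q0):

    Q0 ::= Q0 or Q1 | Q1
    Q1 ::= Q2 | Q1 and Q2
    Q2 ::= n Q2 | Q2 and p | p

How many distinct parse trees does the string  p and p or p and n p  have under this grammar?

2

Parse trees for p and p or p and n p:
  [Q0 [Q0 [Q1 [Q2 [Q2 p] and p]]] or [Q1 [Q1 [Q2 p]] and [Q2 n [Q2 p]]]]
  [Q0 [Q0 [Q1 [Q1 [Q2 p]] and [Q2 p]]] or [Q1 [Q1 [Q2 p]] and [Q2 n [Q2 p]]]]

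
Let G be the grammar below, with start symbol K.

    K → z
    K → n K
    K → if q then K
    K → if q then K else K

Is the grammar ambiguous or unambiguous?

Ambiguous

Witness: if q then if q then z else z

Derivation 1: K ⇒ if q then K ⇒ if q then if q then K else K ⇒ if q then if q then z else K ⇒ if q then if q then z else z
Derivation 2: K ⇒ if q then K else K ⇒ if q then if q then K else K ⇒ if q then if q then z else K ⇒ if q then if q then z else z

Two distinct leftmost derivations for the same string.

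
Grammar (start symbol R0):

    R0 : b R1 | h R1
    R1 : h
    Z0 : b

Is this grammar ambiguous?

Unambiguous

Only R0, R1 are reachable from R0; ignoring the rest: Restricted to the reachable nonterminals, every rule has the form A → t or A → t B, and no two rules for the same A share a first terminal. The grammar encodes a DFA — one run per string.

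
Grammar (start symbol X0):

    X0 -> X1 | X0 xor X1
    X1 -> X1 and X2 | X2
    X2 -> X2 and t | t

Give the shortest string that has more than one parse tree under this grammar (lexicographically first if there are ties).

t and t

length 1: no string has ≥2 trees
length 3: t and t has 2 parse trees

Two derivations of t and t:
  X0 ⇒ X1 ⇒ X1 and X2 ⇒ X2 and X2 ⇒ t and X2 ⇒ t and t
  X0 ⇒ X1 ⇒ X2 ⇒ X2 and t ⇒ t and t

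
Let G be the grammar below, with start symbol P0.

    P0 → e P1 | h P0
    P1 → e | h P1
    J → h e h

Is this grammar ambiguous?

Only P0, P1 are reachable from P0; ignoring the rest: Restricted to the reachable nonterminals, every rule has the form A → t or A → t B, and no two rules for the same A share a first terminal. The grammar encodes a DFA — one run per string.

Unambiguous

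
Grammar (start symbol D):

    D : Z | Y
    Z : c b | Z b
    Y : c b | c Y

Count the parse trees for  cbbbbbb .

Parse trees for cbbbbbb:
  [D [Z [Z [Z [Z [Z [Z c b] b] b] b] b] b]]

1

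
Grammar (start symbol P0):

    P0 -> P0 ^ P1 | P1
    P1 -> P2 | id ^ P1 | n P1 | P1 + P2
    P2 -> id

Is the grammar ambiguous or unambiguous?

Ambiguous

Witness: id ^ id

Derivation 1: P0 ⇒ P0 ^ P1 ⇒ P1 ^ P1 ⇒ P2 ^ P1 ⇒ id ^ P1 ⇒ id ^ P2 ⇒ id ^ id
Derivation 2: P0 ⇒ P1 ⇒ id ^ P1 ⇒ id ^ P2 ⇒ id ^ id

Two distinct leftmost derivations for the same string.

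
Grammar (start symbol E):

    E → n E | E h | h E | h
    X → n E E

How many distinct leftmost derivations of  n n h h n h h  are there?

Parse trees for n n h h n h h:
  [E n [E n [E [E h [E h [E n [E h]]]] h]]]
  [E n [E n [E h [E [E h [E n [E h]]] h]]]]
  [E n [E n [E h [E h [E n [E [E h] h]]]]]]
  [E n [E n [E h [E h [E n [E h [E h]]]]]]]
  [E n [E n [E h [E h [E [E n [E h]] h]]]]]
  [E n [E [E n [E h [E h [E n [E h]]]]] h]]
  [E [E n [E n [E h [E h [E n [E h]]]]]] h]

7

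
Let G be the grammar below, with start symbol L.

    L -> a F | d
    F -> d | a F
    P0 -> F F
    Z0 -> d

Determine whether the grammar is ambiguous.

Only L, F are reachable from L; ignoring the rest: The reachable rules are right-linear with at most one rule per (nonterminal, next-terminal) pair. Each input token forces the next rule, so parsing is deterministic.

Unambiguous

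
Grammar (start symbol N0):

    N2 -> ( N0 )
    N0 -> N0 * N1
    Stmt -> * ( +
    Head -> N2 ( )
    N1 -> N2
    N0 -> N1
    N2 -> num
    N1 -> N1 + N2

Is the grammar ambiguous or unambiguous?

Unambiguous

Only N0, N1, N2 are reachable from N0; ignoring the rest: The grammar is stratified — N0 handles '*' (left-recursive), N1 handles '+', N2 atoms. Each operator has a fixed associativity and precedence level, so every string has one parse.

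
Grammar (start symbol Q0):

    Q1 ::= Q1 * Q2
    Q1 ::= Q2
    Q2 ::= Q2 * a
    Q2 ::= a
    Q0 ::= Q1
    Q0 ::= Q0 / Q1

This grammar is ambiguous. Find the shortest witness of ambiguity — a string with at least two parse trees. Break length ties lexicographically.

length 1: no string has ≥2 trees
length 3: a * a has 2 parse trees

Two derivations of a * a:
  Q0 ⇒ Q1 ⇒ Q1 * Q2 ⇒ Q2 * Q2 ⇒ a * Q2 ⇒ a * a
  Q0 ⇒ Q1 ⇒ Q2 ⇒ Q2 * a ⇒ a * a

a * a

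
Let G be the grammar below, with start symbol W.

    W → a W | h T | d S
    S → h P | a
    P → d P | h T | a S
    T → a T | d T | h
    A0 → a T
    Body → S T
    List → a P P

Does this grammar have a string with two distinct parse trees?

Unambiguous

(A0, Body, List are unreachable from W, so their rules don't affect L(W).) Each reachable nonterminal has at most one production per leading terminal, and all productions are right-linear; the derivation is determined token-by-token.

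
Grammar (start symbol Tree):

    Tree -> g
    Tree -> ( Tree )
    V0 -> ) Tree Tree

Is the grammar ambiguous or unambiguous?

Unambiguous

Only Tree is reachable from Tree; ignoring the rest: Each string is a nest of matched brackets around a single atom. An opening bracket forces the recursive rule; an atom forces the base rule.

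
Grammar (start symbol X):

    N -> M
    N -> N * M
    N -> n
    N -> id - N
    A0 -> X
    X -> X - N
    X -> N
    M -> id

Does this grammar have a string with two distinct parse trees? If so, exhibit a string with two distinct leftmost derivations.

Ambiguous

Witness: id - id

Derivation 1: X ⇒ X - N ⇒ N - N ⇒ M - N ⇒ id - N ⇒ id - M ⇒ id - id
Derivation 2: X ⇒ N ⇒ id - N ⇒ id - M ⇒ id - id

Two distinct leftmost derivations for the same string.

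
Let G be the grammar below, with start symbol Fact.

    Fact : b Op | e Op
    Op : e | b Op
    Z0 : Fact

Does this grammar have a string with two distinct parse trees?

Unambiguous

Only Fact, Op are reachable from Fact; ignoring the rest: The reachable rules are right-linear with at most one rule per (nonterminal, next-terminal) pair. Each input token forces the next rule, so parsing is deterministic.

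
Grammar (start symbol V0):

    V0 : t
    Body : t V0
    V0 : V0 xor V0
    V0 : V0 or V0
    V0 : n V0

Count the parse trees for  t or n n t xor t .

4

Parse trees for t or n n t xor t:
  [V0 [V0 [V0 t] or [V0 n [V0 n [V0 t]]]] xor [V0 t]]
  [V0 [V0 t] or [V0 [V0 n [V0 n [V0 t]]] xor [V0 t]]]
  [V0 [V0 t] or [V0 n [V0 [V0 n [V0 t]] xor [V0 t]]]]
  [V0 [V0 t] or [V0 n [V0 n [V0 [V0 t] xor [V0 t]]]]]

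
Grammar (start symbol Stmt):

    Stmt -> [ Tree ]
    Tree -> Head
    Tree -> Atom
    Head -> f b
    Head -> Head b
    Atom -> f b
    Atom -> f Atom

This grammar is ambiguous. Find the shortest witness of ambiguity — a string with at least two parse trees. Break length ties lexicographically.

[ f b ]

length 4: [ f b ] has 2 parse trees

Two derivations of [ f b ]:
  Stmt ⇒ [ Tree ] ⇒ [ Head ] ⇒ [ f b ]
  Stmt ⇒ [ Tree ] ⇒ [ Atom ] ⇒ [ f b ]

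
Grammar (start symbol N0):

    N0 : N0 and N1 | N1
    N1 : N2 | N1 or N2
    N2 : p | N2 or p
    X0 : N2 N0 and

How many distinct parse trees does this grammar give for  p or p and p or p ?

Parse trees for p or p and p or p:
  [N0 [N0 [N1 [N2 [N2 p] or p]]] and [N1 [N2 [N2 p] or p]]]
  [N0 [N0 [N1 [N2 [N2 p] or p]]] and [N1 [N1 [N2 p]] or [N2 p]]]
  [N0 [N0 [N1 [N1 [N2 p]] or [N2 p]]] and [N1 [N2 [N2 p] or p]]]
  [N0 [N0 [N1 [N1 [N2 p]] or [N2 p]]] and [N1 [N1 [N2 p]] or [N2 p]]]

4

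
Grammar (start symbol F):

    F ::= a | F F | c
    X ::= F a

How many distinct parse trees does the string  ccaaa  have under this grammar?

Parse trees for ccaaa (showing first 6 of 14):
  [F [F c] [F [F c] [F [F a] [F [F a] [F a]]]]]
  [F [F c] [F [F c] [F [F [F a] [F a]] [F a]]]]
  [F [F c] [F [F [F c] [F a]] [F [F a] [F a]]]]
  [F [F c] [F [F [F c] [F [F a] [F a]]] [F a]]]
  [F [F c] [F [F [F [F c] [F a]] [F a]] [F a]]]
  [F [F [F c] [F c]] [F [F a] [F [F a] [F a]]]]

14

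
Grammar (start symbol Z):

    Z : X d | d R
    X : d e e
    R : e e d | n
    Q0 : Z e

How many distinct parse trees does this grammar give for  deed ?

2

Parse trees for deed:
  [Z [X d e e] d]
  [Z d [R e e d]]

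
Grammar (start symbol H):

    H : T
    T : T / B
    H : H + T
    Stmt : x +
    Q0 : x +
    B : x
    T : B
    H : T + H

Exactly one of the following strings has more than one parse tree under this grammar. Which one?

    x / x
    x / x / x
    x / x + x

x / x: 1 tree
x / x / x: 1 tree
x / x + x: 2 trees

x / x + x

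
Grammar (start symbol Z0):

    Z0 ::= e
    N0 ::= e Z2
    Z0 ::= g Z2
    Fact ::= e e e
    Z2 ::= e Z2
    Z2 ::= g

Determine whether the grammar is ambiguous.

Unambiguous

(N0, Fact are unreachable from Z0, so their rules don't affect L(Z0).) The reachable rules are right-linear with at most one rule per (nonterminal, next-terminal) pair. Each input token forces the next rule, so parsing is deterministic.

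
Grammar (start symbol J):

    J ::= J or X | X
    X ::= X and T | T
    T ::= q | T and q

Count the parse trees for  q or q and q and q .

Parse trees for q or q and q and q:
  [J [J [X [T q]]] or [X [X [T q]] and [T [T q] and q]]]
  [J [J [X [T q]]] or [X [X [X [T q]] and [T q]] and [T q]]]
  [J [J [X [T q]]] or [X [X [T [T q] and q]] and [T q]]]
  [J [J [X [T q]]] or [X [T [T [T q] and q] and q]]]

4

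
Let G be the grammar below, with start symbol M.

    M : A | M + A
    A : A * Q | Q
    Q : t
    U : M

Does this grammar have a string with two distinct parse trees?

Unambiguous

(U is unreachable from M, so its rules don't affect L(M).) This is a standard precedence ladder (M over A over Q), with each level left-recursive on its own operator ('+' at M, '*' at A). That structure is LR(1), hence unambiguous.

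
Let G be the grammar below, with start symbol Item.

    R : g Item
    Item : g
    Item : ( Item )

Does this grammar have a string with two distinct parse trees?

Unambiguous

Only Item is reachable from Item; ignoring the rest: Each string is a nest of matched brackets around a single atom. An opening bracket forces the recursive rule; an atom forces the base rule.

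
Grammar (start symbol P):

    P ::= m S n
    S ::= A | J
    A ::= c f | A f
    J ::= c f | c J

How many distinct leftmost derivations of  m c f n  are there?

2

Parse trees for m c f n:
  [P m [S [A c f]] n]
  [P m [S [J c f]] n]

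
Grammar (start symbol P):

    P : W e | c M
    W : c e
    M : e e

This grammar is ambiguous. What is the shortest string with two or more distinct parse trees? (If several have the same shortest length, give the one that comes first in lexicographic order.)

c e e

length 3: c e e has 2 parse trees

Two derivations of c e e:
  P ⇒ W e ⇒ c e e
  P ⇒ c M ⇒ c e e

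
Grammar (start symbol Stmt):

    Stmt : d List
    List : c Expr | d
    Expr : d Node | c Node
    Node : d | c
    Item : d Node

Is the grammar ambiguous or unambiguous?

Only Stmt, List, Expr, Node are reachable from Stmt; ignoring the rest: Restricted to the reachable nonterminals, every rule has the form A → t or A → t B, and no two rules for the same A share a first terminal. The grammar encodes a DFA — one run per string.

Unambiguous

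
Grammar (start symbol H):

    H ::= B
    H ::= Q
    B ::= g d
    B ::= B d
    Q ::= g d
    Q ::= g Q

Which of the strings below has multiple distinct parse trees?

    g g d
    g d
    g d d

g d

g g d: 1 tree
g d: 2 trees
g d d: 1 tree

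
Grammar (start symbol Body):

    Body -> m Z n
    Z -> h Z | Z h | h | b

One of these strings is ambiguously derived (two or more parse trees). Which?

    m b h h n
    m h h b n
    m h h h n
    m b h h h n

m b h h n: 1 tree
m h h b n: 1 tree
m h h h n: 4 trees
m b h h h n: 1 tree

m h h h n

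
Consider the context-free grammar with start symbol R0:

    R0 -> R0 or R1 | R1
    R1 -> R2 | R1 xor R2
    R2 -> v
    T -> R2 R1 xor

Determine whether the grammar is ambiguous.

Unambiguous

Only R0, R1, R2 are reachable from R0; ignoring the rest: The grammar is stratified — R0 handles 'or' (left-recursive), R1 handles 'xor', R2 atoms. Each operator has a fixed associativity and precedence level, so every string has one parse.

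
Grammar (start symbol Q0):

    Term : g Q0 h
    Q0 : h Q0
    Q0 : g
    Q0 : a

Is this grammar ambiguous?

Unambiguous

(Term is unreachable from Q0, so its rules don't affect L(Q0).) Restricted to the reachable nonterminals, every rule has the form A → t or A → t B, and no two rules for the same A share a first terminal. The grammar encodes a DFA — one run per string.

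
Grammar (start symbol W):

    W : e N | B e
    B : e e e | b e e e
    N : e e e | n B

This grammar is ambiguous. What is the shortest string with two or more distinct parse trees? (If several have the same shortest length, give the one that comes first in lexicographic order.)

e e e e

length 4: e e e e has 2 parse trees

Two derivations of e e e e:
  W ⇒ e N ⇒ e e e e
  W ⇒ B e ⇒ e e e e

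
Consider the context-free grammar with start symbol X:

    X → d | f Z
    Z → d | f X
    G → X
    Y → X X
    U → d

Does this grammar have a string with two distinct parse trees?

(G, Y, U are unreachable from X, so their rules don't affect L(X).) Restricted to the reachable nonterminals, every rule has the form A → t or A → t B, and no two rules for the same A share a first terminal. The grammar encodes a DFA — one run per string.

Unambiguous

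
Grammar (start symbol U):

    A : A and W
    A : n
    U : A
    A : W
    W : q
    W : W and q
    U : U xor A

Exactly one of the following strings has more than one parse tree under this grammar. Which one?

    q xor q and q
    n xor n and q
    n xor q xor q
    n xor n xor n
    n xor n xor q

q xor q and q: 2 trees
n xor n and q: 1 tree
n xor q xor q: 1 tree
n xor n xor n: 1 tree
n xor n xor q: 1 tree

q xor q and q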